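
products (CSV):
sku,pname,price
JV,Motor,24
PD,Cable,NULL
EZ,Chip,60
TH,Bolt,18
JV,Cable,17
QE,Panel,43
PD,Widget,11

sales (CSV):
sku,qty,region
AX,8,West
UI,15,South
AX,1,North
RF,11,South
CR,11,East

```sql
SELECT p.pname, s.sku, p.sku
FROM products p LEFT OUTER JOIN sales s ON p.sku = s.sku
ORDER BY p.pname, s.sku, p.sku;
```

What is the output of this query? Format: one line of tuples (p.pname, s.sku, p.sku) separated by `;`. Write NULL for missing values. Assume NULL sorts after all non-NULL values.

(Bolt, NULL, TH); (Cable, NULL, JV); (Cable, NULL, PD); (Chip, NULL, EZ); (Motor, NULL, JV); (Panel, NULL, QE); (Widget, NULL, PD)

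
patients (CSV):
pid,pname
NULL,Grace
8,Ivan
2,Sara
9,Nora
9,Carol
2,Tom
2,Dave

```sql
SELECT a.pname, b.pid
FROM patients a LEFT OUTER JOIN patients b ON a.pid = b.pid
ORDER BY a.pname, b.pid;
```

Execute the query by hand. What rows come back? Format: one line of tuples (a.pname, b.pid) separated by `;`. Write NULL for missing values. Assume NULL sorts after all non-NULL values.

(Carol, 9); (Carol, 9); (Dave, 2); (Dave, 2); (Dave, 2); (Grace, NULL); (Ivan, 8); (Nora, 9); (Nora, 9); (Sara, 2); (Sara, 2); (Sara, 2); (Tom, 2); (Tom, 2); (Tom, 2)

LEFT JOIN keeps every row from `patients a`; unmatched rows get NULL for `patients b`'s columns.
Matching on a.pid = b.pid. A NULL in a compared column never satisfies the condition.
- pid=NULL: no b row matches, row kept with b columns NULL.
- pid=8: 1 matching b row(s), so 1 row(s) emitted.
- pid=2: 3 matching b row(s), so 3 row(s) emitted.
- pid=9: 2 matching b row(s), so 2 row(s) emitted.
- pid=9: 2 matching b row(s), so 2 row(s) emitted.
- pid=2: 3 matching b row(s), so 3 row(s) emitted.
- pid=2: 3 matching b row(s), so 3 row(s) emitted.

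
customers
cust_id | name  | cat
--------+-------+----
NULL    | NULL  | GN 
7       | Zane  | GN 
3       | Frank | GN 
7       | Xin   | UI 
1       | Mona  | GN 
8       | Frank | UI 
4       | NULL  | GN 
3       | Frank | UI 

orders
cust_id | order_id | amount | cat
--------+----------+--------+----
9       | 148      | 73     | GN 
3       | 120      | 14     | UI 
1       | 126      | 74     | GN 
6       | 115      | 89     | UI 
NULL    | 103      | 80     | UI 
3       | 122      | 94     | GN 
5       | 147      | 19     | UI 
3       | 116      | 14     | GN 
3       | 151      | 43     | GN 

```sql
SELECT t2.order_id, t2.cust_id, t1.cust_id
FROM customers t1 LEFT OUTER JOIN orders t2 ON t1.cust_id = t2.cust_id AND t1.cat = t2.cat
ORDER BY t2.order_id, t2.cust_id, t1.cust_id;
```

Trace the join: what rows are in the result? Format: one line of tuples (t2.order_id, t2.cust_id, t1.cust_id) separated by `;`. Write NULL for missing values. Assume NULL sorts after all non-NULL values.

(116, 3, 3); (120, 3, 3); (122, 3, 3); (126, 1, 1); (151, 3, 3); (NULL, NULL, 4); (NULL, NULL, 7); (NULL, NULL, 7); (NULL, NULL, 8); (NULL, NULL, NULL)

LEFT JOIN keeps every row from `customers`; unmatched rows get NULL for `orders`'s columns.
Matching on t1.cust_id = t2.cust_id AND t1.cat = t2.cat. A NULL in a compared column never satisfies the condition.
Matched pairs: 5; unmatched t1 rows kept: 5.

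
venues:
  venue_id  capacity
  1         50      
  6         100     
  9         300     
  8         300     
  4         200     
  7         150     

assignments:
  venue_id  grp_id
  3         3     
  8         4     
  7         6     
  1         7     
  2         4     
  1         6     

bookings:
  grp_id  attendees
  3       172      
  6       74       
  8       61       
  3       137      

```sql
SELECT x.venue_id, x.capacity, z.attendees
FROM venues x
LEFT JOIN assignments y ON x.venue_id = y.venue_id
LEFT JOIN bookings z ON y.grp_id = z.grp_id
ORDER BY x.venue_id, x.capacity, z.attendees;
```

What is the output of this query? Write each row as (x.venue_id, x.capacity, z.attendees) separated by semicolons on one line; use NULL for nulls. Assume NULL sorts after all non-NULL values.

Joins associate left-to-right: venues LEFT JOIN assignments on venue_id gives 7 intermediate row(s).
Then LEFT JOIN `bookings z` on grp_id: each of those 7 rows is kept; rows whose y.grp_id has no match in z get NULL for z's columns.

(1, 50, 74); (1, 50, NULL); (4, 200, NULL); (6, 100, NULL); (7, 150, 74); (8, 300, NULL); (9, 300, NULL)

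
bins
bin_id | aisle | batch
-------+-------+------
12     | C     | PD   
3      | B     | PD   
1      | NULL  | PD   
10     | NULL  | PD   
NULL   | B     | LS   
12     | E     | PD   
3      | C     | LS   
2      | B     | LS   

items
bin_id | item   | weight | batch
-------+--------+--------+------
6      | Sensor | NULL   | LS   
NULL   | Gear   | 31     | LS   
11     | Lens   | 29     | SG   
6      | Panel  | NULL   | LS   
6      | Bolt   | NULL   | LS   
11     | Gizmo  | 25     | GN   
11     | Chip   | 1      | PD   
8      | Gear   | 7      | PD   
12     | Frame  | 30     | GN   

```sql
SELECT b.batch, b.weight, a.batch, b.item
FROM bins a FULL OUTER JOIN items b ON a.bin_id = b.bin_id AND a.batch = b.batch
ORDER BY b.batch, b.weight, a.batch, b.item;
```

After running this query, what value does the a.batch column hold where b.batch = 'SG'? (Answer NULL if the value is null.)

FULL OUTER JOIN keeps every row from both sides; unmatched rows get NULL for the other side's columns.
Matching on a.bin_id = b.bin_id AND a.batch = b.batch. A NULL in a compared column never satisfies the condition.
- bin_id=12, batch=PD: no b row matches, row kept with b columns NULL.
- bin_id=3, batch=PD: no b row matches, row kept with b columns NULL.
- bin_id=1, batch=PD: no b row matches, row kept with b columns NULL.
- bin_id=10, batch=PD: no b row matches, row kept with b columns NULL.
- bin_id=NULL, batch=LS: no b row matches, row kept with b columns NULL.
- bin_id=12, batch=PD: no b row matches, row kept with b columns NULL.
- bin_id=3, batch=LS: no b row matches, row kept with b columns NULL.
- bin_id=2, batch=LS: no b row matches, row kept with b columns NULL.
- 9 row(s) from b found no a partner → padded with NULL.

NULL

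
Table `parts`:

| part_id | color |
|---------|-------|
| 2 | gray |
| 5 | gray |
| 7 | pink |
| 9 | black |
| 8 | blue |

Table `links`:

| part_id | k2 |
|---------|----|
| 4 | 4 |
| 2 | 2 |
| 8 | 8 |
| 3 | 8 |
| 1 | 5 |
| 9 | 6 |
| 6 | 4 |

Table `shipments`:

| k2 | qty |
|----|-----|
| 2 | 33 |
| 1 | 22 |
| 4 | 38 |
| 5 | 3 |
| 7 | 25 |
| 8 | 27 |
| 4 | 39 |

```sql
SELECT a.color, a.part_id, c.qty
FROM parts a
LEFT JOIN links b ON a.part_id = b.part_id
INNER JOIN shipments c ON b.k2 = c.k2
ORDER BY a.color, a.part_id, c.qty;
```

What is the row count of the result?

Evaluate left to right. First `parts a LEFT JOIN links b` on part_id: 5 row(s).
Then INNER JOIN `shipments c` on k2: keep only rows whose b.k2 appears in c.
Result: 2 row(s).

2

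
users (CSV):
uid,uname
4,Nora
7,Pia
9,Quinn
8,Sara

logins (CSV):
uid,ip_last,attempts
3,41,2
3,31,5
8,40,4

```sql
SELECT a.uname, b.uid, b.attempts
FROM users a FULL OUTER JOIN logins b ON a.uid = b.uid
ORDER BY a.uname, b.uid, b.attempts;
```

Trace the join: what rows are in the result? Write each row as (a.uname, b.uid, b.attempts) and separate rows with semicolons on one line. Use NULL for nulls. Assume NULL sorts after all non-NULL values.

FULL OUTER JOIN keeps every row from both sides; unmatched rows get NULL for the other side's columns.
Matching on a.uid = b.uid.
- a row (uid=4): no match → kept, b columns NULL.
- a row (uid=7): no match → kept, b columns NULL.
- a row (uid=9): no match → kept, b columns NULL.
- a row (uid=8): matches 1 b row(s) → 1 output row(s).
- 2 b row(s) had no a match → kept, a columns NULL.
After projecting and ordering:
a.uname | b.uid | b.attempts
Nora | NULL | NULL
Pia | NULL | NULL
Quinn | NULL | NULL
Sara | 8 | 4
NULL | 3 | 2
NULL | 3 | 5

(Nora, NULL, NULL); (Pia, NULL, NULL); (Quinn, NULL, NULL); (Sara, 8, 4); (NULL, 3, 2); (NULL, 3, 5)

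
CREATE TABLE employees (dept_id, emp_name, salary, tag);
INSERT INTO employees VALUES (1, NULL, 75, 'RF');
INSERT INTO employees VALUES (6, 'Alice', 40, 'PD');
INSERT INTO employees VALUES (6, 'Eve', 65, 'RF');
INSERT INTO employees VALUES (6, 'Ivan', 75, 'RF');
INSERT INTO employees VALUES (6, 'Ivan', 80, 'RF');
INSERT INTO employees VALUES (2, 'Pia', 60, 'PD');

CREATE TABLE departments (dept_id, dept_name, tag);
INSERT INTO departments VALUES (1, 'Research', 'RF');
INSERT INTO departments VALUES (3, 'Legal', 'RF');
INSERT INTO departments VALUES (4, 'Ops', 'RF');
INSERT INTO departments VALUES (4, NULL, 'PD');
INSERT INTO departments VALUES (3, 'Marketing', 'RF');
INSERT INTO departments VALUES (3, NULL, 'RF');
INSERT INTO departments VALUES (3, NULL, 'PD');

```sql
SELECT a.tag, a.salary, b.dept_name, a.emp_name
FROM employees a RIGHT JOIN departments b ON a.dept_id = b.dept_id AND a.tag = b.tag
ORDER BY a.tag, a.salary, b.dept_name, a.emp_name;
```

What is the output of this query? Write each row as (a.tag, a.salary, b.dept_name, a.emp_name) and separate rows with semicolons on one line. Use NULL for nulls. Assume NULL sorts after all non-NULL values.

RIGHT JOIN keeps every row from `departments`; unmatched rows get NULL for `employees`'s columns.
Matching on a.dept_id = b.dept_id AND a.tag = b.tag.
- a (dept_id=1, tag=RF) pairs with 1 row(s) of b.
- a (dept_id=6, tag=PD) has no partner in b.
- a (dept_id=6, tag=RF) has no partner in b.
- a (dept_id=6, tag=RF) has no partner in b.
- a (dept_id=6, tag=RF) has no partner in b.
- a (dept_id=2, tag=PD) has no partner in b.
- plus 6 unmatched b row(s), each kept with NULL a columns.
After projecting and ordering:
a.tag | a.salary | b.dept_name | a.emp_name
RF | 75 | Research | NULL
NULL | NULL | Legal | NULL
NULL | NULL | Marketing | NULL
NULL | NULL | Ops | NULL
NULL | NULL | NULL | NULL
NULL | NULL | NULL | NULL
NULL | NULL | NULL | NULL

(RF, 75, Research, NULL); (NULL, NULL, Legal, NULL); (NULL, NULL, Marketing, NULL); (NULL, NULL, Ops, NULL); (NULL, NULL, NULL, NULL); (NULL, NULL, NULL, NULL); (NULL, NULL, NULL, NULL)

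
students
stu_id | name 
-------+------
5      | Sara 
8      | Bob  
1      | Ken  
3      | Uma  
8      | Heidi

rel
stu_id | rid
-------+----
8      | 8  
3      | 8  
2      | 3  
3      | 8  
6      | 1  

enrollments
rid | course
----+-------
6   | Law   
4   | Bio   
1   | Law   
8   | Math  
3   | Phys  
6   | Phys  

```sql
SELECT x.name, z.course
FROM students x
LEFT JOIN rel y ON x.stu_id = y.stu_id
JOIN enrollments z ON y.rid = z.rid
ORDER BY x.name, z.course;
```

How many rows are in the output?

4

Evaluate left to right. First `students x LEFT JOIN rel y` on stu_id: 6 row(s).
Then INNER JOIN `enrollments z` on rid: keep only rows whose y.rid appears in z.
Result: 4 row(s).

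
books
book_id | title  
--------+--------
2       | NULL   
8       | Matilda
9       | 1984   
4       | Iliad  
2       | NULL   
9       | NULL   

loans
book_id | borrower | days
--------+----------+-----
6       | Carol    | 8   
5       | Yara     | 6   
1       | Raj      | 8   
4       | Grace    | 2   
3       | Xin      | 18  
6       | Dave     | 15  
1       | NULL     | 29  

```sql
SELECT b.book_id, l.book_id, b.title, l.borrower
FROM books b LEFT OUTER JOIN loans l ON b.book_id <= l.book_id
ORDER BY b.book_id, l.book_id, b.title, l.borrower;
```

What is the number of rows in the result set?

17

LEFT JOIN keeps every row from `books`; unmatched rows get NULL for `loans`'s columns.
Matching on b.book_id <= l.book_id.
- book_id=2: 5 matching l row(s), so 5 row(s) emitted.
- book_id=8: no l row matches, row kept with l columns NULL.
- book_id=9: no l row matches, row kept with l columns NULL.
- book_id=4: 4 matching l row(s), so 4 row(s) emitted.
- book_id=2: 5 matching l row(s), so 5 row(s) emitted.
- book_id=9: no l row matches, row kept with l columns NULL.
Total: 14 matched + 3 padded = 17 rows.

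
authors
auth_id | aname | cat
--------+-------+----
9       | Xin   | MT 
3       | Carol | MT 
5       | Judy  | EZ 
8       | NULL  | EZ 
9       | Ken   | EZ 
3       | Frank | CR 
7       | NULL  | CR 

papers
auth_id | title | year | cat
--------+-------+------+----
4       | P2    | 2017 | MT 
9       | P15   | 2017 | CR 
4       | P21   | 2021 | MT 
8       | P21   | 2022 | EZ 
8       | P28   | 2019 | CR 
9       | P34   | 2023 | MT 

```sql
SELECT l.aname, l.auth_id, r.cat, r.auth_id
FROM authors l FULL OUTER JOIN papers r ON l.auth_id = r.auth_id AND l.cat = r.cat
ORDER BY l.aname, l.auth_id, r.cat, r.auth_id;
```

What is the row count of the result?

FULL OUTER JOIN keeps every row from both sides; unmatched rows get NULL for the other side's columns.
Matching on l.auth_id = r.auth_id AND l.cat = r.cat.
Matched pairs: 2; unmatched l rows kept: 5; unmatched r rows kept: 4.
Total: 2 matched + 9 padded = 11 rows.

11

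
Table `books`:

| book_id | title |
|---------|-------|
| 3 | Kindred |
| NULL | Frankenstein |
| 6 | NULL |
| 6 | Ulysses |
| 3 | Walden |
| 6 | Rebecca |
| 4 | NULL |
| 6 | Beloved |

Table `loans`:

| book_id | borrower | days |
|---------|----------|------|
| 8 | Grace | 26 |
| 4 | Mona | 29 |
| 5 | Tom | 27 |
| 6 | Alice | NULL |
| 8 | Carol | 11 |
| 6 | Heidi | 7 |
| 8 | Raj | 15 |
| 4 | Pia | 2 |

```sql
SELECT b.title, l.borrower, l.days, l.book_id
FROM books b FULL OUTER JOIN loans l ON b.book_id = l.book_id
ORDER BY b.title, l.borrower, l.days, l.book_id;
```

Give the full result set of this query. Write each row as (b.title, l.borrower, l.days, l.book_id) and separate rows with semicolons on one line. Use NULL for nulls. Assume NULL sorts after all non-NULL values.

(Beloved, Alice, NULL, 6); (Beloved, Heidi, 7, 6); (Frankenstein, NULL, NULL, NULL); (Kindred, NULL, NULL, NULL); (Rebecca, Alice, NULL, 6); (Rebecca, Heidi, 7, 6); (Ulysses, Alice, NULL, 6); (Ulysses, Heidi, 7, 6); (Walden, NULL, NULL, NULL); (NULL, Alice, NULL, 6); (NULL, Carol, 11, 8); (NULL, Grace, 26, 8); (NULL, Heidi, 7, 6); (NULL, Mona, 29, 4); (NULL, Pia, 2, 4); (NULL, Raj, 15, 8); (NULL, Tom, 27, 5)

FULL OUTER JOIN keeps every row from both sides; unmatched rows get NULL for the other side's columns.
Matching on b.book_id = l.book_id. A NULL in a compared column never satisfies the condition.
- book_id=3: no l row matches, row kept with l columns NULL.
- book_id=NULL: no l row matches, row kept with l columns NULL.
- book_id=6: 2 matching l row(s), so 2 row(s) emitted.
- book_id=6: 2 matching l row(s), so 2 row(s) emitted.
- book_id=3: no l row matches, row kept with l columns NULL.
- book_id=6: 2 matching l row(s), so 2 row(s) emitted.
- book_id=4: 2 matching l row(s), so 2 row(s) emitted.
- book_id=6: 2 matching l row(s), so 2 row(s) emitted.
- 4 row(s) from l found no b partner → padded with NULL.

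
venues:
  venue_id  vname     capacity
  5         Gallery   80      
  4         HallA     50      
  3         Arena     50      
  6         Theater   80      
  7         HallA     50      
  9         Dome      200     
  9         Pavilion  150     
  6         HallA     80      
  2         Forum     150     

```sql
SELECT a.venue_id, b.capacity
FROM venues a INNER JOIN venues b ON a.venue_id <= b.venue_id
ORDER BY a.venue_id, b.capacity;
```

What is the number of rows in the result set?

INNER JOIN keeps only pairs where the ON condition holds.
Matching on a.venue_id <= b.venue_id.
Matched pairs: 47.
Total: 47 rows.

47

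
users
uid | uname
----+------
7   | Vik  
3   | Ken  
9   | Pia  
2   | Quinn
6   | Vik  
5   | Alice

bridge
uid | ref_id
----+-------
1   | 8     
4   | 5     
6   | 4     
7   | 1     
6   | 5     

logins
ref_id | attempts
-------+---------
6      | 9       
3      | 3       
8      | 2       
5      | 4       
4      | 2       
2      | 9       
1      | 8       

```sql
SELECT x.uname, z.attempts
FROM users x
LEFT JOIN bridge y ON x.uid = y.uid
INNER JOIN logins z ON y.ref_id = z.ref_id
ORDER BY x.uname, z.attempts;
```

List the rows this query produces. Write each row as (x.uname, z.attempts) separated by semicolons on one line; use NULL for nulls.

(Vik, 2); (Vik, 4); (Vik, 8)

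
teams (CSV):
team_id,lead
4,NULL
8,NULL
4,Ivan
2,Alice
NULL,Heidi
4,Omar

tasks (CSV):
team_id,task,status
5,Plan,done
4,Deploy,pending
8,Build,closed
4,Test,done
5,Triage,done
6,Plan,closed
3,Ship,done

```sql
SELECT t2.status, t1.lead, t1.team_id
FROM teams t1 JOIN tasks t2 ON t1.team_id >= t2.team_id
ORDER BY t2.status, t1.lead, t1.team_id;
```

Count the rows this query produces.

16

INNER JOIN keeps only pairs where the ON condition holds.
Matching on t1.team_id >= t2.team_id. A NULL in a compared column never satisfies the condition.
Matched pairs: 16.
Total: 16 rows.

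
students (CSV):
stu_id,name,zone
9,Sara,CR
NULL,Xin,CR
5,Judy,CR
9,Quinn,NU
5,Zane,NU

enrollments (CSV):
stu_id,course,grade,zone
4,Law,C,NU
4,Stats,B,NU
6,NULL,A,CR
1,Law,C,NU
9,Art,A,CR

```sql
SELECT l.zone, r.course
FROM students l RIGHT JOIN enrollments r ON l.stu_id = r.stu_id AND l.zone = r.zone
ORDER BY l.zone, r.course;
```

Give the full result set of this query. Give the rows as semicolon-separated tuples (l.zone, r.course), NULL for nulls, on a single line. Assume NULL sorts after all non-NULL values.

RIGHT JOIN keeps every row from `enrollments`; unmatched rows get NULL for `students`'s columns.
Matching on l.stu_id = r.stu_id AND l.zone = r.zone. A NULL in a compared column never satisfies the condition.
Matched pairs: 1; unmatched r rows kept: 4.

(CR, Art); (NULL, Law); (NULL, Law); (NULL, Stats); (NULL, NULL)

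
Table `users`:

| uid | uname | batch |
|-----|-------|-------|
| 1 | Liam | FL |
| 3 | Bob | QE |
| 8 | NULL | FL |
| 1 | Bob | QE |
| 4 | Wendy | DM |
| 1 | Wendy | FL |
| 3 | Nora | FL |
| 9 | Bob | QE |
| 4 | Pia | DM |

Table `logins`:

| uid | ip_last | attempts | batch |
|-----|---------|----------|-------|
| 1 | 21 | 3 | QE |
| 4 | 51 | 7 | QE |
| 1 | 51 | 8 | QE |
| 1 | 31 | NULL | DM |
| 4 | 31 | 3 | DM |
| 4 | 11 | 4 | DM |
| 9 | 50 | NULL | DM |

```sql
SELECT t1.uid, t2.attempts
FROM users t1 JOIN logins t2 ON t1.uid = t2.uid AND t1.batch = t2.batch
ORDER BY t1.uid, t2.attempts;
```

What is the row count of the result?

INNER JOIN keeps only pairs where the ON condition holds.
Matching on t1.uid = t2.uid AND t1.batch = t2.batch.
- t1 row (uid=1, batch=FL): no match → dropped.
- t1 row (uid=3, batch=QE): no match → dropped.
- t1 row (uid=8, batch=FL): no match → dropped.
- t1 row (uid=1, batch=QE): matches 2 t2 row(s) → 2 output row(s).
- t1 row (uid=4, batch=DM): matches 2 t2 row(s) → 2 output row(s).
- t1 row (uid=1, batch=FL): no match → dropped.
- t1 row (uid=3, batch=FL): no match → dropped.
- t1 row (uid=9, batch=QE): no match → dropped.
- t1 row (uid=4, batch=DM): matches 2 t2 row(s) → 2 output row(s).
Total: 6 rows.

6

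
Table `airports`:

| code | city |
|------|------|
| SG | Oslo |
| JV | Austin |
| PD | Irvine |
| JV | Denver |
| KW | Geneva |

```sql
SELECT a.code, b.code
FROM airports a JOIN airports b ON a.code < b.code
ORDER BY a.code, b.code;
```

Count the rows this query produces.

9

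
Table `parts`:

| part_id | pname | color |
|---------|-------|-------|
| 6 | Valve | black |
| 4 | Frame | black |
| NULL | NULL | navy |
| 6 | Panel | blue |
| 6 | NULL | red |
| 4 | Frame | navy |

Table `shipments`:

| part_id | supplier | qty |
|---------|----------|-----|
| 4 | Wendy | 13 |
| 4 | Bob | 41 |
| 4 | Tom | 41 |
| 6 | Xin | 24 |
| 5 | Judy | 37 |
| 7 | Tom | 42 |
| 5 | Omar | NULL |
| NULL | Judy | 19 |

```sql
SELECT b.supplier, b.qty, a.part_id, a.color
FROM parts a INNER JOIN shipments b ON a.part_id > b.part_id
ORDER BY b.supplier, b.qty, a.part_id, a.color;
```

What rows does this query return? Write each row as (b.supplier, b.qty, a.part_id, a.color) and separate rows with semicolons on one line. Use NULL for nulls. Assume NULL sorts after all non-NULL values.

(Bob, 41, 6, black); (Bob, 41, 6, blue); (Bob, 41, 6, red); (Judy, 37, 6, black); (Judy, 37, 6, blue); (Judy, 37, 6, red); (Omar, NULL, 6, black); (Omar, NULL, 6, blue); (Omar, NULL, 6, red); (Tom, 41, 6, black); (Tom, 41, 6, blue); (Tom, 41, 6, red); (Wendy, 13, 6, black); (Wendy, 13, 6, blue); (Wendy, 13, 6, red)

INNER JOIN keeps only pairs where the ON condition holds.
Matching on a.part_id > b.part_id. A NULL in a compared column never satisfies the condition.
- part_id=6: 5 matching b row(s), so 5 row(s) emitted.
- part_id=4: no matching b row, dropped.
- part_id=NULL: no matching b row, dropped.
- part_id=6: 5 matching b row(s), so 5 row(s) emitted.
- part_id=6: 5 matching b row(s), so 5 row(s) emitted.
- part_id=4: no matching b row, dropped.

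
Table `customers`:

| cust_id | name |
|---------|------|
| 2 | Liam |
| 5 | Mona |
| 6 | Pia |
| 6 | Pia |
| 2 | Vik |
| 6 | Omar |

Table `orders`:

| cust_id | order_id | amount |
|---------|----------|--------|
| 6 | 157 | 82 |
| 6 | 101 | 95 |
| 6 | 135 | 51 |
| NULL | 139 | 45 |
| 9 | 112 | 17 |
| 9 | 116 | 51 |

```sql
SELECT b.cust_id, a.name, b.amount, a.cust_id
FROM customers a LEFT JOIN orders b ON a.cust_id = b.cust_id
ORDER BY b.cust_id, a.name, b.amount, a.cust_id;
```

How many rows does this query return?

12

LEFT JOIN keeps every row from `customers`; unmatched rows get NULL for `orders`'s columns.
Matching on a.cust_id = b.cust_id. A NULL in a compared column never satisfies the condition.
Matched pairs: 9; unmatched a rows kept: 3.
Total: 9 matched + 3 padded = 12 rows.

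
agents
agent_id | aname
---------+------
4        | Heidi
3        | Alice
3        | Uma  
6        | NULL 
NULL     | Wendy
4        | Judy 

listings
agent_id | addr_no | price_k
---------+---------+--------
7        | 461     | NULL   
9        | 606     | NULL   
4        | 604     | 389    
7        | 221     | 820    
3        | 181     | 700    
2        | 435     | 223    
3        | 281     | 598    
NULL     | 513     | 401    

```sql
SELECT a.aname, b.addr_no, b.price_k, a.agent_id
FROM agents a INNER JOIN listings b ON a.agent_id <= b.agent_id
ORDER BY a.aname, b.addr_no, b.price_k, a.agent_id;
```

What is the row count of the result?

23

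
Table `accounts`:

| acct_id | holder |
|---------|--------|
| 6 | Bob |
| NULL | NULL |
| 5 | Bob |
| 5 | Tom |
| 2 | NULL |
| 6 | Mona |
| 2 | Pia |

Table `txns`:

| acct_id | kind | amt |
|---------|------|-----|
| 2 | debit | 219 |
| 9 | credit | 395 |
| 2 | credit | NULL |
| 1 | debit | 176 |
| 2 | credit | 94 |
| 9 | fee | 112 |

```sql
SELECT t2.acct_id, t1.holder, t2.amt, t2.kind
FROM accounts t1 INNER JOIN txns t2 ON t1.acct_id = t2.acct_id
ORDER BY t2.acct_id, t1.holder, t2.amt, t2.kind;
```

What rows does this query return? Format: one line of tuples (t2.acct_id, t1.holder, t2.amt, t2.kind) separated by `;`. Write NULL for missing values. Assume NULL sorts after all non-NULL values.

(2, Pia, 94, credit); (2, Pia, 219, debit); (2, Pia, NULL, credit); (2, NULL, 94, credit); (2, NULL, 219, debit); (2, NULL, NULL, credit)

INNER JOIN keeps only pairs where the ON condition holds.
Matching on t1.acct_id = t2.acct_id. A NULL in a compared column never satisfies the condition.
- t1 row (acct_id=6): no match → dropped.
- t1 row (acct_id=NULL): no match → dropped.
- t1 row (acct_id=5): no match → dropped.
- t1 row (acct_id=5): no match → dropped.
- t1 row (acct_id=2): matches 3 t2 row(s) → 3 output row(s).
- t1 row (acct_id=6): no match → dropped.
- t1 row (acct_id=2): matches 3 t2 row(s) → 3 output row(s).
After projecting and ordering:
t2.acct_id | t1.holder | t2.amt | t2.kind
2 | Pia | 94 | credit
2 | Pia | 219 | debit
2 | Pia | NULL | credit
2 | NULL | 94 | credit
2 | NULL | 219 | debit
2 | NULL | NULL | credit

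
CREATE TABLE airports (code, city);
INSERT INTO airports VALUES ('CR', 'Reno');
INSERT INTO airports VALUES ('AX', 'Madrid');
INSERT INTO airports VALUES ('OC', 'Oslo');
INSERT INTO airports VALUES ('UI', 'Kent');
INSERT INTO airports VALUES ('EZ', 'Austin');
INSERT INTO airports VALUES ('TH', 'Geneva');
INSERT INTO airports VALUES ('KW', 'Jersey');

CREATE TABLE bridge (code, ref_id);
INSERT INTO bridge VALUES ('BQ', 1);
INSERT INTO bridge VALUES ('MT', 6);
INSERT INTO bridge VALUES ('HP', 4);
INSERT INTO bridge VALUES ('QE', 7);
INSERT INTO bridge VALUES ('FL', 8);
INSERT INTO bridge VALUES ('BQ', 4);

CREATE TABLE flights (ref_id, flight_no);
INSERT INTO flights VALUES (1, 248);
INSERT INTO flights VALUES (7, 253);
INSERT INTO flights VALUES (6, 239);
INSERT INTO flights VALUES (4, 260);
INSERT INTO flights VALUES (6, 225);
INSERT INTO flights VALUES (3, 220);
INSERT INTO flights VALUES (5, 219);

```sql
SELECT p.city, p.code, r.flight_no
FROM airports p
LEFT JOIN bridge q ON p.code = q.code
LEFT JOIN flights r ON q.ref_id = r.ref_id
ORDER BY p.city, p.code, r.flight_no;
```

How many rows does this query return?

7

Evaluate left to right. First `airports p LEFT JOIN bridge q` on code: 7 row(s).
Then LEFT JOIN `flights r` on ref_id: each of those 7 rows is kept; rows whose q.ref_id has no match in r get NULL for r's columns.
Result: 7 row(s).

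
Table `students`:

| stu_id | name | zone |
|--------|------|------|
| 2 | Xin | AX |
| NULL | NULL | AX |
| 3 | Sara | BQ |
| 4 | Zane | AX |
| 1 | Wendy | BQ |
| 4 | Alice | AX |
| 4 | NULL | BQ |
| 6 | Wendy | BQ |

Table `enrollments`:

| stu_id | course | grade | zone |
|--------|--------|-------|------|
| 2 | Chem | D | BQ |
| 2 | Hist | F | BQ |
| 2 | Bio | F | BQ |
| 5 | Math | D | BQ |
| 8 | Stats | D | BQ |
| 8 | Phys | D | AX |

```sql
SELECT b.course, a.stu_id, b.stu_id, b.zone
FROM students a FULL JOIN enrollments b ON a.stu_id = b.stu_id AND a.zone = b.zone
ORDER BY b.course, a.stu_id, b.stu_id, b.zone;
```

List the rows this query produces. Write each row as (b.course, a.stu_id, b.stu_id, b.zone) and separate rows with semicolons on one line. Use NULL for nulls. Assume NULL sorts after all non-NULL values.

(Bio, NULL, 2, BQ); (Chem, NULL, 2, BQ); (Hist, NULL, 2, BQ); (Math, NULL, 5, BQ); (Phys, NULL, 8, AX); (Stats, NULL, 8, BQ); (NULL, 1, NULL, NULL); (NULL, 2, NULL, NULL); (NULL, 3, NULL, NULL); (NULL, 4, NULL, NULL); (NULL, 4, NULL, NULL); (NULL, 4, NULL, NULL); (NULL, 6, NULL, NULL); (NULL, NULL, NULL, NULL)

FULL OUTER JOIN keeps every row from both sides; unmatched rows get NULL for the other side's columns.
Matching on a.stu_id = b.stu_id AND a.zone = b.zone. A NULL in a compared column never satisfies the condition.
- a (stu_id=2, zone=AX) has no partner → padded with NULL.
- a (stu_id=NULL, zone=AX) has no partner → padded with NULL.
- a (stu_id=3, zone=BQ) has no partner → padded with NULL.
- a (stu_id=4, zone=AX) has no partner → padded with NULL.
- a (stu_id=1, zone=BQ) has no partner → padded with NULL.
- a (stu_id=4, zone=AX) has no partner → padded with NULL.
- a (stu_id=4, zone=BQ) has no partner → padded with NULL.
- a (stu_id=6, zone=BQ) has no partner → padded with NULL.
- plus 6 unmatched b row(s), each kept with NULL a columns.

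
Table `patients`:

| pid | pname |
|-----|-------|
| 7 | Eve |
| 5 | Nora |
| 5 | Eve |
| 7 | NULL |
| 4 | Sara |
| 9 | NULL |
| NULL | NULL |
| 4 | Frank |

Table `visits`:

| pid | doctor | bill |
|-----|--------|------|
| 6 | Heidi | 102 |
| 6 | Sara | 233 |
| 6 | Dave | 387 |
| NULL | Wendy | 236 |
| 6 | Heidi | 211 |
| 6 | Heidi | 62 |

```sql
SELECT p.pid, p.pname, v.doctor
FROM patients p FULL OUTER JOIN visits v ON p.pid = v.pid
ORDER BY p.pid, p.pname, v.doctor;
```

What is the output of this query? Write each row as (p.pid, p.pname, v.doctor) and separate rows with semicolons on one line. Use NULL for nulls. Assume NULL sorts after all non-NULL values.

FULL OUTER JOIN keeps every row from both sides; unmatched rows get NULL for the other side's columns.
Matching on p.pid = v.pid. A NULL in a compared column never satisfies the condition.
- p row (pid=7): no match → kept, v columns NULL.
- p row (pid=5): no match → kept, v columns NULL.
- p row (pid=5): no match → kept, v columns NULL.
- p row (pid=7): no match → kept, v columns NULL.
- p row (pid=4): no match → kept, v columns NULL.
- p row (pid=9): no match → kept, v columns NULL.
- p row (pid=NULL): no match → kept, v columns NULL.
- p row (pid=4): no match → kept, v columns NULL.
- 6 v row(s) had no p match → kept, p columns NULL.

(4, Frank, NULL); (4, Sara, NULL); (5, Eve, NULL); (5, Nora, NULL); (7, Eve, NULL); (7, NULL, NULL); (9, NULL, NULL); (NULL, NULL, Dave); (NULL, NULL, Heidi); (NULL, NULL, Heidi); (NULL, NULL, Heidi); (NULL, NULL, Sara); (NULL, NULL, Wendy); (NULL, NULL, NULL)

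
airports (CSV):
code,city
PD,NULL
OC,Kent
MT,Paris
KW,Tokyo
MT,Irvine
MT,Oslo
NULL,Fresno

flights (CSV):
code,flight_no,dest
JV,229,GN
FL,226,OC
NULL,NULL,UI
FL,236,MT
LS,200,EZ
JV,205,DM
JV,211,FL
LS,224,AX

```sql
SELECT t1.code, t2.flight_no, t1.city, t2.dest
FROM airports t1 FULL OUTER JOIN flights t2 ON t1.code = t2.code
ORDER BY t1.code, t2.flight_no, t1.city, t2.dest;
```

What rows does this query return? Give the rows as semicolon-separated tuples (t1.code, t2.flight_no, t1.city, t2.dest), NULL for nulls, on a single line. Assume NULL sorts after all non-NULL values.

FULL OUTER JOIN keeps every row from both sides; unmatched rows get NULL for the other side's columns.
Matching on t1.code = t2.code. A NULL in a compared column never satisfies the condition.
Matched pairs: 0; unmatched t1 rows kept: 7; unmatched t2 rows kept: 8.

(KW, NULL, Tokyo, NULL); (MT, NULL, Irvine, NULL); (MT, NULL, Oslo, NULL); (MT, NULL, Paris, NULL); (OC, NULL, Kent, NULL); (PD, NULL, NULL, NULL); (NULL, 200, NULL, EZ); (NULL, 205, NULL, DM); (NULL, 211, NULL, FL); (NULL, 224, NULL, AX); (NULL, 226, NULL, OC); (NULL, 229, NULL, GN); (NULL, 236, NULL, MT); (NULL, NULL, Fresno, NULL); (NULL, NULL, NULL, UI)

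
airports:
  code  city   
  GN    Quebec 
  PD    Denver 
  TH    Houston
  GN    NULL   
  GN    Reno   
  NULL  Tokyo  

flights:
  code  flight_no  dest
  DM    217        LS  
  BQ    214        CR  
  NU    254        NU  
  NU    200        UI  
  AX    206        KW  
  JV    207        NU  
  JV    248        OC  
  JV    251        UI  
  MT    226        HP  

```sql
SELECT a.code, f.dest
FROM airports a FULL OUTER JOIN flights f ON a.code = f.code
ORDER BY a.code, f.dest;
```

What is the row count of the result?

15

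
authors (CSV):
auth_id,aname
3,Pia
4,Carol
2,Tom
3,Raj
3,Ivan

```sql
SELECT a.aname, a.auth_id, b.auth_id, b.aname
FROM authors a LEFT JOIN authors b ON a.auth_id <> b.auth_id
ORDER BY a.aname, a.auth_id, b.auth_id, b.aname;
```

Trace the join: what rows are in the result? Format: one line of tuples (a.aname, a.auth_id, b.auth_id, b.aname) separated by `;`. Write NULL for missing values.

LEFT JOIN keeps every row from `authors a`; unmatched rows get NULL for `authors b`'s columns.
Matching on a.auth_id <> b.auth_id.
- a[0] auth_id=3 → 2 match(es) in b → 2 row(s).
- a[1] auth_id=4 → 4 match(es) in b → 4 row(s).
- a[2] auth_id=2 → 4 match(es) in b → 4 row(s).
- a[3] auth_id=3 → 2 match(es) in b → 2 row(s).
- a[4] auth_id=3 → 2 match(es) in b → 2 row(s).

(Carol, 4, 2, Tom); (Carol, 4, 3, Ivan); (Carol, 4, 3, Pia); (Carol, 4, 3, Raj); (Ivan, 3, 2, Tom); (Ivan, 3, 4, Carol); (Pia, 3, 2, Tom); (Pia, 3, 4, Carol); (Raj, 3, 2, Tom); (Raj, 3, 4, Carol); (Tom, 2, 3, Ivan); (Tom, 2, 3, Pia); (Tom, 2, 3, Raj); (Tom, 2, 4, Carol)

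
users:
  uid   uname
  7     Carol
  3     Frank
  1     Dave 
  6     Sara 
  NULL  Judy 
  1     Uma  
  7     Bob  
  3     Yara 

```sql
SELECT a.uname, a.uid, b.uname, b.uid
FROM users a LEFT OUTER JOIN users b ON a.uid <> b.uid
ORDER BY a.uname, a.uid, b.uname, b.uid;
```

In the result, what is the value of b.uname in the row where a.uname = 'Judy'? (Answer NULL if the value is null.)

NULL

LEFT JOIN keeps every row from `users a`; unmatched rows get NULL for `users b`'s columns.
Matching on a.uid <> b.uid. A NULL in a compared column never satisfies the condition.
- a (uid=7) pairs with 5 row(s) of b.
- a (uid=3) pairs with 5 row(s) of b.
- a (uid=1) pairs with 5 row(s) of b.
- a (uid=6) pairs with 6 row(s) of b.
- a (uid=NULL) has no partner → padded with NULL.
- a (uid=1) pairs with 5 row(s) of b.
- a (uid=7) pairs with 5 row(s) of b.
- a (uid=3) pairs with 5 row(s) of b.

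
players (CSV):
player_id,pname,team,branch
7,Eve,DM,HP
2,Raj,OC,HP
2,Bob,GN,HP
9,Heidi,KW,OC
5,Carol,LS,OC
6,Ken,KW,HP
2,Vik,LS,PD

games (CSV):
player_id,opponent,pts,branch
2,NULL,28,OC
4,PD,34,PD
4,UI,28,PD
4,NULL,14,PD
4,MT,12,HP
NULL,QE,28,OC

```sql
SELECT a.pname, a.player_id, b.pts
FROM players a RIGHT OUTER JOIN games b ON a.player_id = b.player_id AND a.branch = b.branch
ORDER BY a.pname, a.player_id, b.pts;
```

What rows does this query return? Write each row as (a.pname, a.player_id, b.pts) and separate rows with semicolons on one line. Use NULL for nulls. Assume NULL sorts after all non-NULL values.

RIGHT JOIN keeps every row from `games`; unmatched rows get NULL for `players`'s columns.
Matching on a.player_id = b.player_id AND a.branch = b.branch. A NULL in a compared column never satisfies the condition.
Matched pairs: 0; unmatched b rows kept: 6.

(NULL, NULL, 12); (NULL, NULL, 14); (NULL, NULL, 28); (NULL, NULL, 28); (NULL, NULL, 28); (NULL, NULL, 34)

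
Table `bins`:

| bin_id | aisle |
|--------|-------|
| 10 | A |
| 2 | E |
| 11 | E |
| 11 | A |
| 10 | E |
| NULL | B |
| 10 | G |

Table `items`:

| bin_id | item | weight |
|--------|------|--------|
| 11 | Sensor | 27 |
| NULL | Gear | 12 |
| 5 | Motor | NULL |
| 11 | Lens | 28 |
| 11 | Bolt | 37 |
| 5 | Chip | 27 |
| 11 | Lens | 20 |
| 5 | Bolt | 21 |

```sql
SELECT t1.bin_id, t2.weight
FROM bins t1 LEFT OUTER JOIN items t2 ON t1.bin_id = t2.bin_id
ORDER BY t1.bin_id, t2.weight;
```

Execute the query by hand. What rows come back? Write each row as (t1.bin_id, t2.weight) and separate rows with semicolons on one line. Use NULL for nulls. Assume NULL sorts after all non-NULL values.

(2, NULL); (10, NULL); (10, NULL); (10, NULL); (11, 20); (11, 20); (11, 27); (11, 27); (11, 28); (11, 28); (11, 37); (11, 37); (NULL, NULL)

LEFT JOIN keeps every row from `bins`; unmatched rows get NULL for `items`'s columns.
Matching on t1.bin_id = t2.bin_id. A NULL in a compared column never satisfies the condition.
Matched pairs: 8; unmatched t1 rows kept: 5.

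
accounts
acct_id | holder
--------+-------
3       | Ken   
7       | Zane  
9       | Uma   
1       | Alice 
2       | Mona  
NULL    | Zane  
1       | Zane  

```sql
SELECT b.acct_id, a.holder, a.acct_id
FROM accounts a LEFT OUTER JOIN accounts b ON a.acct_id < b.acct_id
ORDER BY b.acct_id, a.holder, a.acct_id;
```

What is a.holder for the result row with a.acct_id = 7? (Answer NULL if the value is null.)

LEFT JOIN keeps every row from `accounts a`; unmatched rows get NULL for `accounts b`'s columns.
Matching on a.acct_id < b.acct_id. A NULL in a compared column never satisfies the condition.
- a (acct_id=3) pairs with 2 row(s) of b.
- a (acct_id=7) pairs with 1 row(s) of b.
- a (acct_id=9) has no partner → padded with NULL.
- a (acct_id=1) pairs with 4 row(s) of b.
- a (acct_id=2) pairs with 3 row(s) of b.
- a (acct_id=NULL) has no partner → padded with NULL.
- a (acct_id=1) pairs with 4 row(s) of b.

Zane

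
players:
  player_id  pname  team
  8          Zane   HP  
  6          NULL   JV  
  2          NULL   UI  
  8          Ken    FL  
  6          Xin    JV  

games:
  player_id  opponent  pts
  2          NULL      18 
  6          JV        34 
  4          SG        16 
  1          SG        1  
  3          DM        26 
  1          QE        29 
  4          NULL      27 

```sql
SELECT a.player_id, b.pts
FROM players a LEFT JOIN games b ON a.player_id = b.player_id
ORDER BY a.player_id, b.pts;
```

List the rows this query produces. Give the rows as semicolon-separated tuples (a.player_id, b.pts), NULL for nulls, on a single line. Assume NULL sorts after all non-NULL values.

(2, 18); (6, 34); (6, 34); (8, NULL); (8, NULL)

LEFT JOIN keeps every row from `players`; unmatched rows get NULL for `games`'s columns.
Matching on a.player_id = b.player_id.
Matched pairs: 3; unmatched a rows kept: 2.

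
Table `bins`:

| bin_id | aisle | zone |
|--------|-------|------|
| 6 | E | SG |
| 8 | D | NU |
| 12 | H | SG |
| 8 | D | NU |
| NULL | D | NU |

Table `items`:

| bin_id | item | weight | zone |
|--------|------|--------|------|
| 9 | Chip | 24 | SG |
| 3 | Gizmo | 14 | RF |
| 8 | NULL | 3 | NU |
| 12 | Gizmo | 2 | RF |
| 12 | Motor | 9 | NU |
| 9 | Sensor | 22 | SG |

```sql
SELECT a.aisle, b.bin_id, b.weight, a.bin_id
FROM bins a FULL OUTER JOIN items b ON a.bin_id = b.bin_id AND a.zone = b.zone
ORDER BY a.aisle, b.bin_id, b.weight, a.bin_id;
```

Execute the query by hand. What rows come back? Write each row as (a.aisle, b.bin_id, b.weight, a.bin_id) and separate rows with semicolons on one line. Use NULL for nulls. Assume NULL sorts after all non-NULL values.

(D, 8, 3, 8); (D, 8, 3, 8); (D, NULL, NULL, NULL); (E, NULL, NULL, 6); (H, NULL, NULL, 12); (NULL, 3, 14, NULL); (NULL, 9, 22, NULL); (NULL, 9, 24, NULL); (NULL, 12, 2, NULL); (NULL, 12, 9, NULL)

FULL OUTER JOIN keeps every row from both sides; unmatched rows get NULL for the other side's columns.
Matching on a.bin_id = b.bin_id AND a.zone = b.zone. A NULL in a compared column never satisfies the condition.
- a (bin_id=6, zone=SG) has no partner → padded with NULL.
- a (bin_id=8, zone=NU) pairs with 1 row(s) of b.
- a (bin_id=12, zone=SG) has no partner → padded with NULL.
- a (bin_id=8, zone=NU) pairs with 1 row(s) of b.
- a (bin_id=NULL, zone=NU) has no partner → padded with NULL.
- 5 b row(s) had no a match → kept, a columns NULL.
After projecting and ordering:
a.aisle | b.bin_id | b.weight | a.bin_id
D | 8 | 3 | 8
D | 8 | 3 | 8
D | NULL | NULL | NULL
E | NULL | NULL | 6
H | NULL | NULL | 12
NULL | 3 | 14 | NULL
NULL | 9 | 22 | NULL
NULL | 9 | 24 | NULL
NULL | 12 | 2 | NULL
NULL | 12 | 9 | NULL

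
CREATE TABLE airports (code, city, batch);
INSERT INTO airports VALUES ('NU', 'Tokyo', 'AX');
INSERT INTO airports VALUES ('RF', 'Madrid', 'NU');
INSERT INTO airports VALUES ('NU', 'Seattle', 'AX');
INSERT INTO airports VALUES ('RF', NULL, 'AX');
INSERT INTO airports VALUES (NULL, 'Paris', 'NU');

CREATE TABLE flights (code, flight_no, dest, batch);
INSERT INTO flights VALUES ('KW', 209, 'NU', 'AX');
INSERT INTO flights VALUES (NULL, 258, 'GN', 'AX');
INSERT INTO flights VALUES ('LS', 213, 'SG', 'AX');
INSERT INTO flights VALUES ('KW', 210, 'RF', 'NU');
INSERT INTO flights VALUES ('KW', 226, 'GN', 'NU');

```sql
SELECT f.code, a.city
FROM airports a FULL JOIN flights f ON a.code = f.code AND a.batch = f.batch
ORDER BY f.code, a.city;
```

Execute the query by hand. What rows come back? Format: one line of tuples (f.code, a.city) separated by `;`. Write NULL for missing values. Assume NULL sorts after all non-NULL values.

(KW, NULL); (KW, NULL); (KW, NULL); (LS, NULL); (NULL, Madrid); (NULL, Paris); (NULL, Seattle); (NULL, Tokyo); (NULL, NULL); (NULL, NULL)

FULL OUTER JOIN keeps every row from both sides; unmatched rows get NULL for the other side's columns.
Matching on a.code = f.code AND a.batch = f.batch. A NULL in a compared column never satisfies the condition.
Matched pairs: 0; unmatched a rows kept: 5; unmatched f rows kept: 5.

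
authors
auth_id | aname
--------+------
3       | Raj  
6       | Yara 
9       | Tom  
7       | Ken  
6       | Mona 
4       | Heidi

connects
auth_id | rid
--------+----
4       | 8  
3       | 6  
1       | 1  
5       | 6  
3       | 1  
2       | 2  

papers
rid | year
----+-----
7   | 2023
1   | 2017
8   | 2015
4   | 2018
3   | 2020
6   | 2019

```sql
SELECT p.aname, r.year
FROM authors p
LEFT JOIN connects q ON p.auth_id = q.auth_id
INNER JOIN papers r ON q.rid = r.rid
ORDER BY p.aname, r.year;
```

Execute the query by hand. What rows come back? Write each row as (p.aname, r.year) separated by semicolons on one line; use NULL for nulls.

(Heidi, 2015); (Raj, 2017); (Raj, 2019)

Evaluate left to right. First `authors p LEFT JOIN connects q` on auth_id: 7 row(s).
Then INNER JOIN `papers r` on rid: keep only rows whose q.rid appears in r.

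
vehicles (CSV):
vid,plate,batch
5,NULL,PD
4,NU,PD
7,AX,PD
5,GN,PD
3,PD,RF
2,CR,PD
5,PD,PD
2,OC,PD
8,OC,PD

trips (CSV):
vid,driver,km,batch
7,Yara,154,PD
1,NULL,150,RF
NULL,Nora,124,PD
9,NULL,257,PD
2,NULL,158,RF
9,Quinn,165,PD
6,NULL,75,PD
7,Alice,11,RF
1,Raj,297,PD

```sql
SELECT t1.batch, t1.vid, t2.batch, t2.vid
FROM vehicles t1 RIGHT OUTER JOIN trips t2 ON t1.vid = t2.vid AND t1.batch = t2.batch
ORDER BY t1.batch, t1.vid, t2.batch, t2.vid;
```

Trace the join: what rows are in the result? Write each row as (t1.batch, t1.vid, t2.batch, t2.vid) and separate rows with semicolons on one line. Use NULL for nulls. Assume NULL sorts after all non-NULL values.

RIGHT JOIN keeps every row from `trips`; unmatched rows get NULL for `vehicles`'s columns.
Matching on t1.vid = t2.vid AND t1.batch = t2.batch. A NULL in a compared column never satisfies the condition.
- vid=5, batch=PD: no matching t2 row.
- vid=4, batch=PD: no matching t2 row.
- vid=7, batch=PD: 1 matching t2 row(s), so 1 row(s) emitted.
- vid=5, batch=PD: no matching t2 row.
- vid=3, batch=RF: no matching t2 row.
- vid=2, batch=PD: no matching t2 row.
- vid=5, batch=PD: no matching t2 row.
- vid=2, batch=PD: no matching t2 row.
- vid=8, batch=PD: no matching t2 row.
- 8 row(s) from t2 found no t1 partner → padded with NULL.
After projecting and ordering:
t1.batch | t1.vid | t2.batch | t2.vid
PD | 7 | PD | 7
NULL | NULL | PD | 1
NULL | NULL | PD | 6
NULL | NULL | PD | 9
NULL | NULL | PD | 9
NULL | NULL | PD | NULL
NULL | NULL | RF | 1
NULL | NULL | RF | 2
NULL | NULL | RF | 7

(PD, 7, PD, 7); (NULL, NULL, PD, 1); (NULL, NULL, PD, 6); (NULL, NULL, PD, 9); (NULL, NULL, PD, 9); (NULL, NULL, PD, NULL); (NULL, NULL, RF, 1); (NULL, NULL, RF, 2); (NULL, NULL, RF, 7)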